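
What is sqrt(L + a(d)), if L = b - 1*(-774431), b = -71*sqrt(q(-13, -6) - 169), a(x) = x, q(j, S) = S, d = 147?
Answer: sqrt(774578 - 355*I*sqrt(7)) ≈ 880.1 - 0.534*I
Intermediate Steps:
b = -355*I*sqrt(7) (b = -71*sqrt(-6 - 169) = -355*I*sqrt(7) ≈ -939.24*I)
L = 774431 - 355*I*sqrt(7) (L = -355*I*sqrt(7) - 1*(-774431) = -355*I*sqrt(7) + 774431 = 774431 - 355*I*sqrt(7) ≈ 7.7443e+5 - 939.24*I)
sqrt(L + a(d)) = sqrt((774431 - 355*I*sqrt(7)) + 147) = sqrt(774578 - 355*I*sqrt(7))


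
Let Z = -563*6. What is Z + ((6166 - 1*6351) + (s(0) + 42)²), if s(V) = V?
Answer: -1799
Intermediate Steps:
Z = -3378
Z + ((6166 - 1*6351) + (s(0) + 42)²) = -3378 + ((6166 - 1*6351) + (0 + 42)²) = -3378 + ((6166 - 6351) + 42²) = -3378 + (-185 + 1764) = -3378 + 1579 = -1799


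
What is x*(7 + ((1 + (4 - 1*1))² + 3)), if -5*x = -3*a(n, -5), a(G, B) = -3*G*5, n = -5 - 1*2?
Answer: 1638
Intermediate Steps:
n = -7 (n = -5 - 2 = -7)
a(G, B) = -15*G
x = 63 (x = -(-3)*(-15*(-7))/5 = -(-3)*105/5 = -⅕*(-315) = 63)
x*(7 + ((1 + (4 - 1*1))² + 3)) = 63*(7 + ((1 + (4 - 1*1))² + 3)) = 63*(7 + ((1 + (4 - 1))² + 3)) = 63*(7 + ((1 + 3)² + 3)) = 63*(7 + (4² + 3)) = 63*(7 + (16 + 3)) = 63*(7 + 19) = 63*26 = 1638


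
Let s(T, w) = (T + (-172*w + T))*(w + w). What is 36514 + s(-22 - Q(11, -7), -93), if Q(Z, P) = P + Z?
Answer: -2929070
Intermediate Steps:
s(T, w) = 2*w*(-172*w + 2*T) (s(T, w) = (T + (T - 172*w))*(2*w) = (-172*w + 2*T)*(2*w) = 2*w*(-172*w + 2*T))
36514 + s(-22 - Q(11, -7), -93) = 36514 + 4*(-93)*((-22 - (-7 + 11)) - 86*(-93)) = 36514 + 4*(-93)*((-22 - 1*4) + 7998) = 36514 + 4*(-93)*((-22 - 4) + 7998) = 36514 + 4*(-93)*(-26 + 7998) = 36514 + 4*(-93)*7972 = 36514 - 2965584 = -2929070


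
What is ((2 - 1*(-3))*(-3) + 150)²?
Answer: 18225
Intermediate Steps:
((2 - 1*(-3))*(-3) + 150)² = ((2 + 3)*(-3) + 150)² = (5*(-3) + 150)² = (-15 + 150)² = 135² = 18225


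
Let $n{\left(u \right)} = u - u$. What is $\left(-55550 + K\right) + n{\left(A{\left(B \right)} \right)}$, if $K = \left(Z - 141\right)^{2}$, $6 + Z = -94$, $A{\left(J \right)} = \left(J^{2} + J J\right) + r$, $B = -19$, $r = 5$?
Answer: $2531$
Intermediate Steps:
$A{\left(J \right)} = 5 + 2 J^{2}$ ($A{\left(J \right)} = \left(J^{2} + J J\right) + 5 = \left(J^{2} + J^{2}\right) + 5 = 2 J^{2} + 5 = 5 + 2 J^{2}$)
$Z = -100$ ($Z = -6 - 94 = -100$)
$K = 58081$ ($K = \left(-100 - 141\right)^{2} = \left(-241\right)^{2} = 58081$)
$n{\left(u \right)} = 0$
$\left(-55550 + K\right) + n{\left(A{\left(B \right)} \right)} = \left(-55550 + 58081\right) + 0 = 2531 + 0 = 2531$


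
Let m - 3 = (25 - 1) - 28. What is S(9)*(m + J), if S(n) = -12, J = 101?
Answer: -1200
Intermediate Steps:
m = -1 (m = 3 + ((25 - 1) - 28) = 3 + (24 - 28) = 3 - 4 = -1)
S(9)*(m + J) = -12*(-1 + 101) = -12*100 = -1200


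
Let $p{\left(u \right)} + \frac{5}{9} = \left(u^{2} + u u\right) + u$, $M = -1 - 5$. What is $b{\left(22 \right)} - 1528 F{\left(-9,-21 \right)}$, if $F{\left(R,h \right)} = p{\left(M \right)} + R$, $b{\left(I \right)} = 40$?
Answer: $- \frac{775864}{9} \approx -86207.0$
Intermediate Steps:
$M = -6$
$p{\left(u \right)} = - \frac{5}{9} + u + 2 u^{2}$ ($p{\left(u \right)} = - \frac{5}{9} + \left(\left(u^{2} + u u\right) + u\right) = - \frac{5}{9} + \left(\left(u^{2} + u^{2}\right) + u\right) = - \frac{5}{9} + \left(2 u^{2} + u\right) = - \frac{5}{9} + \left(u + 2 u^{2}\right) = - \frac{5}{9} + u + 2 u^{2}$)
$F{\left(R,h \right)} = \frac{589}{9} + R$ ($F{\left(R,h \right)} = \left(- \frac{5}{9} - 6 + 2 \left(-6\right)^{2}\right) + R = \left(- \frac{5}{9} - 6 + 2 \cdot 36\right) + R = \left(- \frac{5}{9} - 6 + 72\right) + R = \frac{589}{9} + R$)
$b{\left(22 \right)} - 1528 F{\left(-9,-21 \right)} = 40 - 1528 \left(\frac{589}{9} - 9\right) = 40 - \frac{776224}{9} = - \frac{775864}{9}$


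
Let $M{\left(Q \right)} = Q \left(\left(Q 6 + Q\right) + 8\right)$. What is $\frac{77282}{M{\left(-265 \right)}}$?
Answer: $\frac{77282}{489455} \approx 0.15789$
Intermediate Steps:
$M{\left(Q \right)} = Q \left(8 + 7 Q\right)$ ($M{\left(Q \right)} = Q \left(\left(6 Q + Q\right) + 8\right) = Q \left(7 Q + 8\right) = Q \left(8 + 7 Q\right)$)
$\frac{77282}{M{\left(-265 \right)}} = \frac{77282}{\left(-265\right) \left(8 + 7 \left(-265\right)\right)} = \frac{77282}{\left(-265\right) \left(8 - 1855\right)} = \frac{77282}{\left(-265\right) \left(-1847\right)} = \frac{77282}{489455}$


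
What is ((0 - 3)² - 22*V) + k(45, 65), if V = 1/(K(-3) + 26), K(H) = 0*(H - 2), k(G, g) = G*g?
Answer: 38131/13 ≈ 2933.2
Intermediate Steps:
K(H) = 0 (K(H) = 0*(-2 + H) = 0)
V = 1/26 (V = 1/(0 + 26) = 1/26 ≈ 0.038462)
((0 - 3)² - 22*V) + k(45, 65) = ((0 - 3)² - 22*1/26) + 45*65 = ((-3)² - 11/13) + 2925 = (9 - 11/13) + 2925 = 106/13 + 2925 = 38131/13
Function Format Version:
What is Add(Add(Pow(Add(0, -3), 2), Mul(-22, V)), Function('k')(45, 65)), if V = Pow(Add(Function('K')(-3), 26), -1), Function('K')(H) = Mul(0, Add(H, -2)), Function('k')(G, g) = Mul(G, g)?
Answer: Rational(38131, 13) ≈ 2933.2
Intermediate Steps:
Function('K')(H) = 0 (Function('K')(H) = Mul(0, Add(-2, H)) = 0)
V = Rational(1, 26) (V = Pow(Add(0, 26), -1) = Pow(26, -1) = Rational(1, 26) ≈ 0.038462)
Add(Add(Pow(Add(0, -3), 2), Mul(-22, V)), Function('k')(45, 65)) = Add(Add(Pow(Add(0, -3), 2), Mul(-22, Rational(1, 26))), Mul(45, 65)) = Add(Add(Pow(-3, 2), Rational(-11, 13)), 2925) = Add(Add(9, Rational(-11, 13)), 2925) = Add(Rational(106, 13), 2925) = Rational(38131, 13)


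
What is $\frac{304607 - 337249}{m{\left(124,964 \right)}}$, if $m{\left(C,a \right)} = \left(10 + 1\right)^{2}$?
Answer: $- \frac{32642}{121} \approx -269.77$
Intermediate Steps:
$m{\left(C,a \right)} = 121$ ($m{\left(C,a \right)} = 11^{2} = 121$)
$\frac{304607 - 337249}{m{\left(124,964 \right)}} = \frac{304607 - 337249}{121} = \left(304607 - 337249\right) \frac{1}{121} = \left(-32642\right) \frac{1}{121} = - \frac{32642}{121}$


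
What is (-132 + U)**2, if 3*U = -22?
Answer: 174724/9 ≈ 19414.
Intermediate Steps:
U = -22/3 (U = (1/3)*(-22) = -22/3 ≈ -7.3333)
(-132 + U)**2 = (-132 - 22/3)**2 = (-418/3)**2 = 174724/9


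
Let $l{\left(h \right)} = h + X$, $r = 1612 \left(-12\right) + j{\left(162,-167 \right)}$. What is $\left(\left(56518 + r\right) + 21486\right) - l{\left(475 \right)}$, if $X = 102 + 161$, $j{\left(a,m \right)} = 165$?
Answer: $58087$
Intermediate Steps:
$X = 263$
$r = -19179$ ($r = 1612 \left(-12\right) + 165 = -19344 + 165 = -19179$)
$l{\left(h \right)} = 263 + h$ ($l{\left(h \right)} = h + 263 = 263 + h$)
$\left(\left(56518 + r\right) + 21486\right) - l{\left(475 \right)} = \left(\left(56518 - 19179\right) + 21486\right) - \left(263 + 475\right) = \left(37339 + 21486\right) - 738 = 58825 - 738 = 58087$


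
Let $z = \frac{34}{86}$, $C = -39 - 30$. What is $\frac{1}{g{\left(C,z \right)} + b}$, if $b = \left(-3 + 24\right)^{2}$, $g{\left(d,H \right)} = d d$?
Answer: $\frac{1}{5202} \approx 0.00019223$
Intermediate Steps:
$C = -69$
$z = \frac{17}{43}$ ($z = 34 \cdot \frac{1}{86} = \frac{17}{43} \approx 0.39535$)
$g{\left(d,H \right)} = d^{2}$
$b = 441$ ($b = 21^{2} = 441$)
$\frac{1}{g{\left(C,z \right)} + b} = \frac{1}{\left(-69\right)^{2} + 441} = \frac{1}{4761 + 441} = \frac{1}{5202}$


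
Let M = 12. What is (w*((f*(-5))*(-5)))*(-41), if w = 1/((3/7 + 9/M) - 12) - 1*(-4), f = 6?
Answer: -2427200/101 ≈ -24032.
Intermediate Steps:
w = 1184/303 (w = 1/((3/7 + 9/12) - 12) - 1*(-4) = 1/((3*(⅐) + 9*(1/12)) - 12) + 4 = 1/((3/7 + ¾) - 12) + 4 = 1/(33/28 - 12) + 4 = 1/(-303/28) + 4 = -28/303 + 4 = 1184/303 ≈ 3.9076)
(w*((f*(-5))*(-5)))*(-41) = (1184*((6*(-5))*(-5))/303)*(-41) = (1184*(-30*(-5))/303)*(-41) = ((1184/303)*150)*(-41) = (59200/101)*(-41) = -2427200/101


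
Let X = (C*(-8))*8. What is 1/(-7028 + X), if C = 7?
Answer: -1/7476 ≈ -0.00013376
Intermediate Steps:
X = -448 (X = (7*(-8))*8 = -56*8 = -448)
1/(-7028 + X) = 1/(-7028 - 448) = 1/(-7476) = -1/7476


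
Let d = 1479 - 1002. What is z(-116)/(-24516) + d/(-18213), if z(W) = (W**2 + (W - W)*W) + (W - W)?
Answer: -21397355/37209159 ≈ -0.57506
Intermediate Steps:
d = 477
z(W) = W**2 (z(W) = (W**2 + 0*W) + 0 = (W**2 + 0) + 0 = W**2 + 0 = W**2)
z(-116)/(-24516) + d/(-18213) = (-116)**2/(-24516) + 477/(-18213) = 13456*(-1/24516) + 477*(-1/18213) = -3364/6129 - 159/6071 = -21397355/37209159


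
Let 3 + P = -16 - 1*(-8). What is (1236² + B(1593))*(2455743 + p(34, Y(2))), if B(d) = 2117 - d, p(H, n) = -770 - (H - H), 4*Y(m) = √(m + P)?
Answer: 3751738838060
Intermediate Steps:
P = -11 (P = -3 + (-16 - 1*(-8)) = -3 + (-16 + 8) = -3 - 8 = -11)
Y(m) = √(-11 + m)/4 (Y(m) = √(m - 11)/4 = √(-11 + m)/4)
p(H, n) = -770 (p(H, n) = -770 - 1*0 = -770 + 0 = -770)
(1236² + B(1593))*(2455743 + p(34, Y(2))) = (1236² + (2117 - 1*1593))*(2455743 - 770) = (1527696 + (2117 - 1593))*2454973 = (1527696 + 524)*2454973 = 1528220*2454973 = 3751738838060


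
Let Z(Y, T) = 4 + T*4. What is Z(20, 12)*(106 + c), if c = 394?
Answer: 26000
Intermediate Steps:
Z(Y, T) = 4 + 4*T
Z(20, 12)*(106 + c) = (4 + 4*12)*(106 + 394) = (4 + 48)*500 = 52*500 = 26000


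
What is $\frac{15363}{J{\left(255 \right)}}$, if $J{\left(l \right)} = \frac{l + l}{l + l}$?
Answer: $15363$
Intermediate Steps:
$J{\left(l \right)} = 1$ ($J{\left(l \right)} = \frac{2 l}{2 l} = 2 l \frac{1}{2 l} = 1$)
$\frac{15363}{J{\left(255 \right)}} = \frac{15363}{1} = 15363 \cdot 1 = 15363$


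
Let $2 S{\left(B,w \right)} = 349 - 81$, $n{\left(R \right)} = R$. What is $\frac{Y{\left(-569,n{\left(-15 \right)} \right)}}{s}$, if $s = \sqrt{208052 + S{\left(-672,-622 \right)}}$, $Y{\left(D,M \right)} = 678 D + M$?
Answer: $- \frac{385797 \sqrt{208186}}{208186} \approx -845.54$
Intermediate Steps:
$S{\left(B,w \right)} = 134$ ($S{\left(B,w \right)} = \frac{349 - 81}{2} = \frac{1}{2} \cdot 268 = 134$)
$Y{\left(D,M \right)} = M + 678 D$
$s = \sqrt{208186}$ ($s = \sqrt{208052 + 134} = \sqrt{208186} \approx 456.27$)
$\frac{Y{\left(-569,n{\left(-15 \right)} \right)}}{s} = \frac{-15 + 678 \left(-569\right)}{\sqrt{208186}} = \left(-15 - 385782\right) \frac{\sqrt{208186}}{208186} = - 385797 \frac{\sqrt{208186}}{208186} = - \frac{385797 \sqrt{208186}}{208186}$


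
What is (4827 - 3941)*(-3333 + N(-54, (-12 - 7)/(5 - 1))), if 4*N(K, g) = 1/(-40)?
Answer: -236243483/80 ≈ -2.9530e+6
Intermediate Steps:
N(K, g) = -1/160 (N(K, g) = (¼)/(-40) = (¼)*(-1/40) = -1/160)
(4827 - 3941)*(-3333 + N(-54, (-12 - 7)/(5 - 1))) = (4827 - 3941)*(-3333 - 1/160) = 886*(-533281/160) = -236243483/80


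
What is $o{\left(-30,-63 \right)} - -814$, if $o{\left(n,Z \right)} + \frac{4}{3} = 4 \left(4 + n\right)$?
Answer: $\frac{2126}{3} \approx 708.67$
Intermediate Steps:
$o{\left(n,Z \right)} = \frac{44}{3} + 4 n$ ($o{\left(n,Z \right)} = - \frac{4}{3} + 4 \left(4 + n\right) = - \frac{4}{3} + \left(16 + 4 n\right) = \frac{44}{3} + 4 n$)
$o{\left(-30,-63 \right)} - -814 = \left(\frac{44}{3} + 4 \left(-30\right)\right) - -814 = \left(\frac{44}{3} - 120\right) + 814 = - \frac{316}{3} + 814 = \frac{2126}{3}$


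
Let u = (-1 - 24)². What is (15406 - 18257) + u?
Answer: -2226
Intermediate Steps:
u = 625 (u = (-25)² = 625)
(15406 - 18257) + u = (15406 - 18257) + 625 = -2851 + 625 = -2226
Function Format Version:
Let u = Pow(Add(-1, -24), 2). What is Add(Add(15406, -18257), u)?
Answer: -2226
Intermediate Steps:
u = 625 (u = Pow(-25, 2) = 625)
Add(Add(15406, -18257), u) = Add(Add(15406, -18257), 625) = Add(-2851, 625) = -2226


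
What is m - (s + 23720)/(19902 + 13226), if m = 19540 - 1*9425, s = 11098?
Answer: 167527451/16564 ≈ 10114.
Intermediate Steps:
m = 10115 (m = 19540 - 9425 = 10115)
m - (s + 23720)/(19902 + 13226) = 10115 - (11098 + 23720)/(19902 + 13226) = 10115 - 34818/33128 = 10115 - 1*17409/16564 = 10115 - 17409/16564 = 167527451/16564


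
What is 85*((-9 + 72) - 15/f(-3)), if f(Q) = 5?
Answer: 5100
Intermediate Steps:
85*((-9 + 72) - 15/f(-3)) = 85*((-9 + 72) - 15/5) = 85*(63 - 15*1/5) = 85*(63 - 3) = 85*60 = 5100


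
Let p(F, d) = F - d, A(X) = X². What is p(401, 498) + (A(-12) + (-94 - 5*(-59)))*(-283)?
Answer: -97732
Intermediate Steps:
p(401, 498) + (A(-12) + (-94 - 5*(-59)))*(-283) = (401 - 1*498) + ((-12)² + (-94 - 5*(-59)))*(-283) = (401 - 498) + (144 + (-94 + 295))*(-283) = -97 + (144 + 201)*(-283) = -97 + 345*(-283) = -97 - 97635 = -97732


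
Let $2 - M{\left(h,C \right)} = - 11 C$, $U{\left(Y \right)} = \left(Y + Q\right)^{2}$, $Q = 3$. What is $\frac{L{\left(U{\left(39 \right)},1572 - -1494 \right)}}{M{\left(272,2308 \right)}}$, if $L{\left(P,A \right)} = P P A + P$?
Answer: $\frac{954046170}{2539} \approx 3.7576 \cdot 10^{5}$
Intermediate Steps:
$U{\left(Y \right)} = \left(3 + Y\right)^{2}$ ($U{\left(Y \right)} = \left(Y + 3\right)^{2} = \left(3 + Y\right)^{2}$)
$M{\left(h,C \right)} = 2 + 11 C$ ($M{\left(h,C \right)} = 2 - - 11 C = 2 + 11 C$)
$L{\left(P,A \right)} = P + A P^{2}$ ($L{\left(P,A \right)} = P^{2} A + P = A P^{2} + P = P + A P^{2}$)
$\frac{L{\left(U{\left(39 \right)},1572 - -1494 \right)}}{M{\left(272,2308 \right)}} = \frac{\left(3 + 39\right)^{2} \left(1 + \left(1572 - -1494\right) \left(3 + 39\right)^{2}\right)}{2 + 11 \cdot 2308} = \frac{42^{2} \left(1 + \left(1572 + 1494\right) 42^{2}\right)}{2 + 25388} = \frac{1764 \left(1 + 3066 \cdot 1764\right)}{25390} = 1764 \left(1 + 5408424\right) \frac{1}{25390} = 1764 \cdot 5408425 \cdot \frac{1}{25390} = 9540461700 \cdot \frac{1}{25390} = \frac{954046170}{2539}$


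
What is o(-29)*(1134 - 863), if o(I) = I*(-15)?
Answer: 117885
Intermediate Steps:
o(I) = -15*I
o(-29)*(1134 - 863) = (-15*(-29))*(1134 - 863) = 435*271 = 117885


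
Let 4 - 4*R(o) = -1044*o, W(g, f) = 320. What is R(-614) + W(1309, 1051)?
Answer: -159933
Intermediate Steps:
R(o) = 1 + 261*o (R(o) = 1 - (-261)*o = 1 + 261*o)
R(-614) + W(1309, 1051) = (1 + 261*(-614)) + 320 = (1 - 160254) + 320 = -160253 + 320 = -159933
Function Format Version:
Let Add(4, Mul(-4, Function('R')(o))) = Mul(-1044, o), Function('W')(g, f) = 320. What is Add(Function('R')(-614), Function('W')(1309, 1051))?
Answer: -159933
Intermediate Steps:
Function('R')(o) = Add(1, Mul(261, o)) (Function('R')(o) = Add(1, Mul(Rational(-1, 4), Mul(-1044, o))) = Add(1, Mul(261, o)))
Add(Function('R')(-614), Function('W')(1309, 1051)) = Add(Add(1, Mul(261, -614)), 320) = Add(Add(1, -160254), 320) = Add(-160253, 320) = -159933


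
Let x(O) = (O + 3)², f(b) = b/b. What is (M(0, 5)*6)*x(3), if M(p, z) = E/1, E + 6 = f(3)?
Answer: -1080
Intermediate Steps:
f(b) = 1
E = -5 (E = -6 + 1 = -5)
M(p, z) = -5 (M(p, z) = -5/1 = -5*1 = -5)
x(O) = (3 + O)²
(M(0, 5)*6)*x(3) = (-5*6)*(3 + 3)² = -30*6² = -30*36 = -1080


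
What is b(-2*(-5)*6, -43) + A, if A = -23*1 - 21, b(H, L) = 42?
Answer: -2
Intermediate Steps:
A = -44 (A = -23 - 21 = -44)
b(-2*(-5)*6, -43) + A = 42 - 44 = -2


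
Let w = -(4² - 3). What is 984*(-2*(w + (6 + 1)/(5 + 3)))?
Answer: 23862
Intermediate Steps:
w = -13 (w = -(16 - 3) = -1*13 = -13)
984*(-2*(w + (6 + 1)/(5 + 3))) = 984*(-2*(-13 + (6 + 1)/(5 + 3))) = 984*(-2*(-13 + 7/8)) = 984*(-2*(-97/8)) = 984*(97/4) = 23862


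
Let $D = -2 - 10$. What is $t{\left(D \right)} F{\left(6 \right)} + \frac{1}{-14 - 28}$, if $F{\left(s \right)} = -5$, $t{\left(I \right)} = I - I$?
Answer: $- \frac{1}{42} \approx -0.02381$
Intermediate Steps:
$D = -12$ ($D = -2 - 10 = -12$)
$t{\left(I \right)} = 0$
$t{\left(D \right)} F{\left(6 \right)} + \frac{1}{-14 - 28} = 0 \left(-5\right) + \frac{1}{-14 - 28} = 0 + \frac{1}{-42} = 0 - \frac{1}{42} = - \frac{1}{42}$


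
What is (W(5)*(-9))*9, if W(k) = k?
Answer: -405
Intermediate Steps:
(W(5)*(-9))*9 = (5*(-9))*9 = -45*9 = -405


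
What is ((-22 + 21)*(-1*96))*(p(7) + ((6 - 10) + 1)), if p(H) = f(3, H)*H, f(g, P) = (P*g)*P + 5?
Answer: 101856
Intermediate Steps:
f(g, P) = 5 + g*P² (f(g, P) = g*P² + 5 = 5 + g*P²)
p(H) = H*(5 + 3*H²) (p(H) = (5 + 3*H²)*H = H*(5 + 3*H²))
((-22 + 21)*(-1*96))*(p(7) + ((6 - 10) + 1)) = ((-22 + 21)*(-1*96))*(7*(5 + 3*7²) + ((6 - 10) + 1)) = (-1*(-96))*(7*(5 + 3*49) + (-4 + 1)) = 96*(7*(5 + 147) - 3) = 96*(7*152 - 3) = 96*(1064 - 3) = 96*1061 = 101856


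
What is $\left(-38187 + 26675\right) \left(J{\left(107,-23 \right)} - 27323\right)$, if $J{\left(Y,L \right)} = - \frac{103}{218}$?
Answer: $\frac{34285711852}{109} \approx 3.1455 \cdot 10^{8}$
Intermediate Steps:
$J{\left(Y,L \right)} = - \frac{103}{218}$ ($J{\left(Y,L \right)} = \left(-103\right) \frac{1}{218} = - \frac{103}{218}$)
$\left(-38187 + 26675\right) \left(J{\left(107,-23 \right)} - 27323\right) = \left(-38187 + 26675\right) \left(- \frac{103}{218} - 27323\right) = \left(-11512\right) \left(- \frac{5956517}{218}\right) = \frac{34285711852}{109}$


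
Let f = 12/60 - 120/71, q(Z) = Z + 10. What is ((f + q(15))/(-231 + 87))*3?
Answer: -1391/2840 ≈ -0.48979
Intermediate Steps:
q(Z) = 10 + Z
f = -529/355 (f = 12*(1/60) - 120*1/71 = 1/5 - 120/71 = -529/355 ≈ -1.4901)
((f + q(15))/(-231 + 87))*3 = ((-529/355 + (10 + 15))/(-231 + 87))*3 = ((-529/355 + 25)/(-144))*3 = ((8346/355)*(-1/144))*3 = -1391/8520*3 = -1391/2840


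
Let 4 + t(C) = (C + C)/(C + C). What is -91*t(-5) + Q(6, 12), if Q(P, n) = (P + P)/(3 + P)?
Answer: 823/3 ≈ 274.33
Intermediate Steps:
Q(P, n) = 2*P/(3 + P) (Q(P, n) = (2*P)/(3 + P) = 2*P/(3 + P))
t(C) = -3 (t(C) = -4 + (C + C)/(C + C) = -4 + (2*C)/((2*C)) = -4 + (2*C)*(1/(2*C)) = -4 + 1 = -3)
-91*t(-5) + Q(6, 12) = -91*(-3) + 2*6/(3 + 6) = 273 + 2*6/9 = 273 + 2*6*(1/9) = 273 + 4/3 = 823/3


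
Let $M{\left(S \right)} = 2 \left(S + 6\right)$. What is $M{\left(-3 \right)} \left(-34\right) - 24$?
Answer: $-228$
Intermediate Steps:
$M{\left(S \right)} = 12 + 2 S$ ($M{\left(S \right)} = 2 \left(6 + S\right) = 12 + 2 S$)
$M{\left(-3 \right)} \left(-34\right) - 24 = \left(12 + 2 \left(-3\right)\right) \left(-34\right) - 24 = \left(12 - 6\right) \left(-34\right) - 24 = 6 \left(-34\right) - 24 = -204 - 24 = -228$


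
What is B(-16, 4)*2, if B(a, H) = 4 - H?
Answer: 0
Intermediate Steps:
B(-16, 4)*2 = (4 - 1*4)*2 = (4 - 4)*2 = 0*2 = 0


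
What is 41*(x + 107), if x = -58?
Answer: 2009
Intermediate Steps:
41*(x + 107) = 41*(-58 + 107) = 41*49 = 2009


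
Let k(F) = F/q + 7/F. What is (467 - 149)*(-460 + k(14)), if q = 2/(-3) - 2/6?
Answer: -150573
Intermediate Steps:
q = -1 (q = 2*(-1/3) - 2*1/6 = -2/3 - 1/3 = -1)
k(F) = -F + 7/F (k(F) = F/(-1) + 7/F = F*(-1) + 7/F = -F + 7/F)
(467 - 149)*(-460 + k(14)) = (467 - 149)*(-460 + (-1*14 + 7/14)) = 318*(-460 + (-14 + 7*(1/14))) = 318*(-460 + (-14 + 1/2)) = 318*(-460 - 27/2) = 318*(-947/2) = -150573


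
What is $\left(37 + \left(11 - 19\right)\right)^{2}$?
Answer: $841$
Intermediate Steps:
$\left(37 + \left(11 - 19\right)\right)^{2} = \left(37 - 8\right)^{2} = 29^{2} = 841$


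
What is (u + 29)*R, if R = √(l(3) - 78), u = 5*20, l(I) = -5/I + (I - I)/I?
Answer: 43*I*√717 ≈ 1151.4*I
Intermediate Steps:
l(I) = -5/I (l(I) = -5/I + 0/I = -5/I + 0 = -5/I)
u = 100
R = I*√717/3 (R = √(-5/3 - 78) = √(-239/3) = I*√717/3 ≈ 8.9256*I)
(u + 29)*R = (100 + 29)*(I*√717/3) = 129*(I*√717/3) = 43*I*√717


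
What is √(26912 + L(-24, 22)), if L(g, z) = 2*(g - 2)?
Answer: 2*√6715 ≈ 163.89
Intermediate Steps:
L(g, z) = -4 + 2*g (L(g, z) = 2*(-2 + g) = -4 + 2*g)
√(26912 + L(-24, 22)) = √(26912 + (-4 + 2*(-24))) = √(26912 + (-4 - 48)) = √(26912 - 52) = √26860 = 2*√6715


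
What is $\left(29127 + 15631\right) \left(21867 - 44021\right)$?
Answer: $-991568732$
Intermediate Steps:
$\left(29127 + 15631\right) \left(21867 - 44021\right) = 44758 \left(-22154\right) = -991568732$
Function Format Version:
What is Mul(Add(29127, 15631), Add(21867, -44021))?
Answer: -991568732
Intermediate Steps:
Mul(Add(29127, 15631), Add(21867, -44021)) = Mul(44758, -22154) = -991568732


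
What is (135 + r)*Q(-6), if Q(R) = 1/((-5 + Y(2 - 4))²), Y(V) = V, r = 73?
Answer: 208/49 ≈ 4.2449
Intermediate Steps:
Q(R) = 1/49 (Q(R) = 1/((-5 + (2 - 4))²) = 1/((-5 - 2)²) = 1/((-7)²) = 1/49)
(135 + r)*Q(-6) = (135 + 73)*(1/49) = 208*(1/49) = 208/49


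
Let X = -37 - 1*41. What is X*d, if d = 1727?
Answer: -134706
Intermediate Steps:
X = -78 (X = -37 - 41 = -78)
X*d = -78*1727 = -134706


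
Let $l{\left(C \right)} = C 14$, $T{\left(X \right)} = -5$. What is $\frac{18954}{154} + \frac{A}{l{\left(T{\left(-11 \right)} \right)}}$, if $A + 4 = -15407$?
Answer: $\frac{264291}{770} \approx 343.23$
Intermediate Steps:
$A = -15411$ ($A = -4 - 15407 = -15411$)
$l{\left(C \right)} = 14 C$
$\frac{18954}{154} + \frac{A}{l{\left(T{\left(-11 \right)} \right)}} = \frac{18954}{154} - \frac{15411}{14 \left(-5\right)} = 18954 \cdot \frac{1}{154} - \frac{15411}{-70} = \frac{9477}{77} - - \frac{15411}{70} = \frac{9477}{77} + \frac{15411}{70} = \frac{264291}{770}$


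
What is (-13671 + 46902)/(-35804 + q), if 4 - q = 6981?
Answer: -33231/42781 ≈ -0.77677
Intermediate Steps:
q = -6977 (q = 4 - 1*6981 = 4 - 6981 = -6977)
(-13671 + 46902)/(-35804 + q) = (-13671 + 46902)/(-35804 - 6977) = 33231/(-42781) = 33231*(-1/42781) = -33231/42781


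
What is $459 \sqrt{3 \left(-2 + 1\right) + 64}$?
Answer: $459 \sqrt{61} \approx 3584.9$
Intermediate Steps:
$459 \sqrt{3 \left(-2 + 1\right) + 64} = 459 \sqrt{3 \left(-1\right) + 64} = 459 \sqrt{-3 + 64} = 459 \sqrt{61}$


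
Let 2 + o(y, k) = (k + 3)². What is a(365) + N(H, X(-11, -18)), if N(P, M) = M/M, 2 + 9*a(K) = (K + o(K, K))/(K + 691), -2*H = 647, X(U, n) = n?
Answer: 143179/9504 ≈ 15.065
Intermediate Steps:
H = -647/2 (H = -½*647 = -647/2 ≈ -323.50)
o(y, k) = -2 + (3 + k)² (o(y, k) = -2 + (k + 3)² = -2 + (3 + k)²)
a(K) = -2/9 + (-2 + K + (3 + K)²)/(9*(691 + K)) (a(K) = -2/9 + ((K + (-2 + (3 + K)²))/(K + 691))/9 = -2/9 + ((-2 + K + (3 + K)²)/(691 + K))/9 = -2/9 + (-2 + K + (3 + K)²)/(9*(691 + K)))
N(P, M) = 1
a(365) + N(H, X(-11, -18)) = (-1384 + (3 + 365)² - 1*365)/(9*(691 + 365)) + 1 = (⅑)*(-1384 + 368² - 365)/1056 + 1 = (⅑)*(1/1056)*(-1384 + 135424 - 365) + 1 = (⅑)*(1/1056)*133675 + 1 = 133675/9504 + 1 = 143179/9504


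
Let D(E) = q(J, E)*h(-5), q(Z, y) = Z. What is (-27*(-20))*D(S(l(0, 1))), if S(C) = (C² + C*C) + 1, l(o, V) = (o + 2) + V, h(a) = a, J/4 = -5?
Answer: 54000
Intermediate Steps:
J = -20 (J = 4*(-5) = -20)
l(o, V) = 2 + V + o (l(o, V) = (2 + o) + V = 2 + V + o)
S(C) = 1 + 2*C² (S(C) = (C² + C²) + 1 = 2*C² + 1 = 1 + 2*C²)
D(E) = 100 (D(E) = -20*(-5) = 100)
(-27*(-20))*D(S(l(0, 1))) = -27*(-20)*100 = 540*100 = 54000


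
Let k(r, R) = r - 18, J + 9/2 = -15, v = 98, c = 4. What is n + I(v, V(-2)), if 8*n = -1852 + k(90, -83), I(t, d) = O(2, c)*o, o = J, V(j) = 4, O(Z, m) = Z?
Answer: -523/2 ≈ -261.50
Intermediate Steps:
J = -39/2 (J = -9/2 - 15 = -39/2 ≈ -19.500)
o = -39/2 ≈ -19.500
k(r, R) = -18 + r
I(t, d) = -39 (I(t, d) = 2*(-39/2) = -39)
n = -445/2 (n = (-1852 + (-18 + 90))/8 = (-1852 + 72)/8 = (⅛)*(-1780) = -445/2 ≈ -222.50)
n + I(v, V(-2)) = -445/2 - 39 = -523/2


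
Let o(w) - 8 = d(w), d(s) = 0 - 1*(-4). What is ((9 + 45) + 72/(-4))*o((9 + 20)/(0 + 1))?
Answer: 432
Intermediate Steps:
d(s) = 4 (d(s) = 0 + 4 = 4)
o(w) = 12 (o(w) = 8 + 4 = 12)
((9 + 45) + 72/(-4))*o((9 + 20)/(0 + 1)) = ((9 + 45) + 72/(-4))*12 = (54 + 72*(-¼))*12 = (54 - 18)*12 = 36*12 = 432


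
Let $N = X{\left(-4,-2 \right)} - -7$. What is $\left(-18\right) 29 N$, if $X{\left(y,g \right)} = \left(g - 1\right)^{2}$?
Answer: $-8352$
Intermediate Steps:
$X{\left(y,g \right)} = \left(-1 + g\right)^{2}$
$N = 16$ ($N = \left(-1 - 2\right)^{2} - -7 = \left(-3\right)^{2} + 7 = 9 + 7 = 16$)
$\left(-18\right) 29 N = \left(-18\right) 29 \cdot 16 = \left(-522\right) 16 = -8352$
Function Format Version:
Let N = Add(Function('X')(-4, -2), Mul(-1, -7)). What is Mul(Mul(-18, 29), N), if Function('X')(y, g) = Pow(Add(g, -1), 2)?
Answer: -8352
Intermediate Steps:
Function('X')(y, g) = Pow(Add(-1, g), 2)
N = 16 (N = Add(Pow(Add(-1, -2), 2), Mul(-1, -7)) = Add(Pow(-3, 2), 7) = Add(9, 7) = 16)
Mul(Mul(-18, 29), N) = Mul(Mul(-18, 29), 16) = Mul(-522, 16) = -8352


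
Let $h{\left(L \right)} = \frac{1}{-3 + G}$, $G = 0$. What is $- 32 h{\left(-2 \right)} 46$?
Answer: $\frac{1472}{3} \approx 490.67$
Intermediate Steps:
$h{\left(L \right)} = - \frac{1}{3}$ ($h{\left(L \right)} = \frac{1}{-3 + 0} = \frac{1}{-3} = - \frac{1}{3}$)
$- 32 h{\left(-2 \right)} 46 = \left(-32\right) \left(- \frac{1}{3}\right) 46 = \frac{32}{3} \cdot 46 = \frac{1472}{3}$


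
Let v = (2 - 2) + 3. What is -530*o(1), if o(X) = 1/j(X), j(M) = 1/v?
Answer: -1590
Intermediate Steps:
v = 3 (v = 0 + 3 = 3)
j(M) = ⅓ (j(M) = 1/3 = ⅓)
o(X) = 3 (o(X) = 1/(⅓) = 3)
-530*o(1) = -530*3 = -1590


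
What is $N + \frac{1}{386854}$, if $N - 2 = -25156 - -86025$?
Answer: $\frac{23548189835}{386854} \approx 60871.0$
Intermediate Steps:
$N = 60871$ ($N = 2 - -60869 = 2 + \left(-25156 + 86025\right) = 2 + 60869 = 60871$)
$N + \frac{1}{386854} = 60871 + \frac{1}{386854} = \frac{23548189835}{386854}$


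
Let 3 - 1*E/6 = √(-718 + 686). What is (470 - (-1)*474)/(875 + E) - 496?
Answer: -395263104/798601 + 22656*I*√2/798601 ≈ -494.94 + 0.040121*I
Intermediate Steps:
E = 18 - 24*I*√2 (E = 18 - 6*√(-718 + 686) = 18 - 24*I*√2 ≈ 18.0 - 33.941*I)
(470 - (-1)*474)/(875 + E) - 496 = (470 - (-1)*474)/(875 + (18 - 24*I*√2)) - 496 = (470 - 1*(-474))/(893 - 24*I*√2) - 496 = (470 + 474)/(893 - 24*I*√2) - 496 = 944/(893 - 24*I*√2) - 496 = -496 + 944/(893 - 24*I*√2)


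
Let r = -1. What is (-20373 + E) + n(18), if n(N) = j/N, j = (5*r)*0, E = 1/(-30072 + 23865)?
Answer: -126455212/6207 ≈ -20373.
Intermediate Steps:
E = -1/6207 (E = 1/(-6207) = -1/6207 ≈ -0.00016111)
j = 0 (j = (5*(-1))*0 = -5*0 = 0)
n(N) = 0 (n(N) = 0/N = 0)
(-20373 + E) + n(18) = (-20373 - 1/6207) + 0 = -126455212/6207 + 0 = -126455212/6207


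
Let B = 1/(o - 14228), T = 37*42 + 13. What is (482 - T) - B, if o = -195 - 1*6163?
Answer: -22335809/20586 ≈ -1085.0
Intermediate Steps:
T = 1567 (T = 1554 + 13 = 1567)
o = -6358 (o = -195 - 6163 = -6358)
B = -1/20586 (B = 1/(-6358 - 14228) = 1/(-20586) = -1/20586 ≈ -4.8577e-5)
(482 - T) - B = (482 - 1*1567) - 1*(-1/20586) = (482 - 1567) + 1/20586 = -1085 + 1/20586 = -22335809/20586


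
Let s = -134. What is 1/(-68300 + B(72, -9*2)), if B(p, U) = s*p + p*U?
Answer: -1/79244 ≈ -1.2619e-5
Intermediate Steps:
B(p, U) = -134*p + U*p (B(p, U) = -134*p + p*U = -134*p + U*p)
1/(-68300 + B(72, -9*2)) = 1/(-68300 + 72*(-134 - 9*2)) = 1/(-68300 + 72*(-134 - 18)) = 1/(-68300 + 72*(-152)) = 1/(-68300 - 10944) = 1/(-79244) = -1/79244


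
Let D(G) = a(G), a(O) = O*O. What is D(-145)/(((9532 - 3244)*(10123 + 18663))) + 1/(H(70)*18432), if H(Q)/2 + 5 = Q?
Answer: 526669483/4517918945280 ≈ 0.00011657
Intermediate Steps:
a(O) = O²
H(Q) = -10 + 2*Q
D(G) = G²
D(-145)/(((9532 - 3244)*(10123 + 18663))) + 1/(H(70)*18432) = (-145)²/(((9532 - 3244)*(10123 + 18663))) + 1/((-10 + 2*70)*18432) = 21025/((6288*28786)) + (1/18432)/(-10 + 140) = 21025/181006368 + (1/18432)/130 = 21025*(1/181006368) + (1/130)*(1/18432) = 21025/181006368 + 1/2396160 = 526669483/4517918945280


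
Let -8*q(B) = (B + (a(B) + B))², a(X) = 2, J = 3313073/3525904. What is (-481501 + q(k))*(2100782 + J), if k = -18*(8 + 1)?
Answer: -7325109870090298923/7051808 ≈ -1.0388e+12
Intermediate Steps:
J = 3313073/3525904 (J = 3313073*(1/3525904) = 3313073/3525904 ≈ 0.93964)
k = -162 (k = -18*9 = -162)
q(B) = -(2 + 2*B)²/8 (q(B) = -(B + (2 + B))²/8 = -(2 + 2*B)²/8)
(-481501 + q(k))*(2100782 + J) = (-481501 - (1 - 162)²/2)*(2100782 + 3313073/3525904) = (-481501 - ½*(-161)²)*(7407158970001/3525904) = (-481501 - ½*25921)*(7407158970001/3525904) = (-481501 - 25921/2)*(7407158970001/3525904) = -988923/2*7407158970001/3525904 = -7325109870090298923/7051808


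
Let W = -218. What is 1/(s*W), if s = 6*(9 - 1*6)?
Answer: -1/3924 ≈ -0.00025484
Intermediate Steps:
s = 18 (s = 6*(9 - 6) = 6*3 = 18)
1/(s*W) = 1/(18*(-218)) = 1/(-3924) = -1/3924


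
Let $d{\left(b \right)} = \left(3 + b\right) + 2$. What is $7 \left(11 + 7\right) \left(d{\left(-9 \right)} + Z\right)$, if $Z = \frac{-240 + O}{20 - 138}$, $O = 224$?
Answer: $- \frac{28728}{59} \approx -486.92$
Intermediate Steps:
$d{\left(b \right)} = 5 + b$
$Z = \frac{8}{59}$ ($Z = \frac{-240 + 224}{20 - 138} = - \frac{16}{-118} = \left(-16\right) \left(- \frac{1}{118}\right) = \frac{8}{59} \approx 0.13559$)
$7 \left(11 + 7\right) \left(d{\left(-9 \right)} + Z\right) = 7 \left(11 + 7\right) \left(\left(5 - 9\right) + \frac{8}{59}\right) = 7 \cdot 18 \left(-4 + \frac{8}{59}\right) = 126 \left(- \frac{228}{59}\right) = - \frac{28728}{59}$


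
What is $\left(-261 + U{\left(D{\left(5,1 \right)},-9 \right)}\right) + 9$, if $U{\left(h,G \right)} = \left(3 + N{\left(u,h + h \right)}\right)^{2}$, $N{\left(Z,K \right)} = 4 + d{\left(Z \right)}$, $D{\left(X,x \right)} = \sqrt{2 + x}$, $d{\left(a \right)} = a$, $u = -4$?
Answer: $-243$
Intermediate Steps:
$N{\left(Z,K \right)} = 4 + Z$
$U{\left(h,G \right)} = 9$ ($U{\left(h,G \right)} = \left(3 + \left(4 - 4\right)\right)^{2} = \left(3 + 0\right)^{2} = 3^{2} = 9$)
$\left(-261 + U{\left(D{\left(5,1 \right)},-9 \right)}\right) + 9 = \left(-261 + 9\right) + 9 = -252 + 9 = -243$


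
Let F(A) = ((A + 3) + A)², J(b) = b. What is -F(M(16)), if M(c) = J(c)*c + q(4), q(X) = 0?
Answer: -265225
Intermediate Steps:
M(c) = c² (M(c) = c*c + 0 = c² + 0 = c²)
F(A) = (3 + 2*A)² (F(A) = ((3 + A) + A)² = (3 + 2*A)²)
-F(M(16)) = -(3 + 2*16²)² = -(3 + 2*256)² = -(3 + 512)² = -1*515² = -1*265225 = -265225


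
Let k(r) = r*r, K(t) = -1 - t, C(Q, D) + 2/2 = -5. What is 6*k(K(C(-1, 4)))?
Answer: 150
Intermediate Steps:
C(Q, D) = -6 (C(Q, D) = -1 - 5 = -6)
k(r) = r²
6*k(K(C(-1, 4))) = 6*(-1 - 1*(-6))² = 6*(-1 + 6)² = 6*5² = 6*25 = 150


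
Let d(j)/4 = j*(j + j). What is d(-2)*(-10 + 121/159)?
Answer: -47008/159 ≈ -295.65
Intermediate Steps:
d(j) = 8*j² (d(j) = 4*(j*(j + j)) = 4*(j*(2*j)) = 4*(2*j²) = 8*j²)
d(-2)*(-10 + 121/159) = (8*(-2)²)*(-10 + 121/159) = (8*4)*(-10 + 121*(1/159)) = 32*(-10 + 121/159) = 32*(-1469/159) = -47008/159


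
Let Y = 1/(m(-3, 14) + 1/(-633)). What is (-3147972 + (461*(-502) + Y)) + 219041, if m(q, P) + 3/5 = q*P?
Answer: -426123039567/134834 ≈ -3.1604e+6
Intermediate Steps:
m(q, P) = -3/5 + P*q (m(q, P) = -3/5 + q*P = -3/5 + P*q)
Y = -3165/134834 (Y = 1/((-3/5 + 14*(-3)) + 1/(-633)) = 1/((-3/5 - 42) - 1/633) = 1/(-213/5 - 1/633) = 1/(-134834/3165) = -3165/134834 ≈ -0.023473)
(-3147972 + (461*(-502) + Y)) + 219041 = (-3147972 + (461*(-502) - 3165/134834)) + 219041 = (-3147972 + (-231422 - 3165/134834)) + 219041 = (-3147972 - 31203557113/134834) + 219041 = -455657213761/134834 + 219041 = -426123039567/134834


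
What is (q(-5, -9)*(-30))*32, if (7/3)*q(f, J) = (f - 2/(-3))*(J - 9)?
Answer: -224640/7 ≈ -32091.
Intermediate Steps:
q(f, J) = 3*(-9 + J)*(2/3 + f)/7 (q(f, J) = 3*((f - 2/(-3))*(J - 9))/7 = 3*((f - 2*(-1/3))*(-9 + J))/7 = 3*((f + 2/3)*(-9 + J))/7 = 3*((2/3 + f)*(-9 + J))/7 = 3*((-9 + J)*(2/3 + f))/7 = 3*(-9 + J)*(2/3 + f)/7)
(q(-5, -9)*(-30))*32 = ((-18/7 - 27/7*(-5) + (2/7)*(-9) + (3/7)*(-9)*(-5))*(-30))*32 = ((-18/7 + 135/7 - 18/7 + 135/7)*(-30))*32 = ((234/7)*(-30))*32 = -7020/7*32 = -224640/7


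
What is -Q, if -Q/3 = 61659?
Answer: 184977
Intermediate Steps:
Q = -184977 (Q = -3*61659 = -184977)
-Q = -1*(-184977) = 184977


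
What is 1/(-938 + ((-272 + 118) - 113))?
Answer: -1/1205 ≈ -0.00082988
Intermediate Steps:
1/(-938 + ((-272 + 118) - 113)) = 1/(-938 + (-154 - 113)) = 1/(-938 - 267) = 1/(-1205) = -1/1205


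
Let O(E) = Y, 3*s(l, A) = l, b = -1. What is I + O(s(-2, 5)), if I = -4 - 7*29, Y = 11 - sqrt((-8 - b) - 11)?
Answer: -196 - 3*I*sqrt(2) ≈ -196.0 - 4.2426*I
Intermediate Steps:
Y = 11 - 3*I*sqrt(2) (Y = 11 - sqrt((-8 - 1*(-1)) - 11) = 11 - sqrt((-8 + 1) - 11) = 11 - sqrt(-7 - 11) = 11 - sqrt(-18) = 11 - 3*I*sqrt(2) ≈ 11.0 - 4.2426*I)
s(l, A) = l/3
O(E) = 11 - 3*I*sqrt(2)
I = -207 (I = -4 - 203 = -207)
I + O(s(-2, 5)) = -207 + (11 - 3*I*sqrt(2)) = -196 - 3*I*sqrt(2)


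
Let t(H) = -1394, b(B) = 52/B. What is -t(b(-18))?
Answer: 1394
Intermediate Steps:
-t(b(-18)) = -1*(-1394) = 1394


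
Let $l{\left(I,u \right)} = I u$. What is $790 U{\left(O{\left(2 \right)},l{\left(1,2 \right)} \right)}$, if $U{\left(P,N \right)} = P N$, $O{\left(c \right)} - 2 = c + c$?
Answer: $9480$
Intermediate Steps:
$O{\left(c \right)} = 2 + 2 c$ ($O{\left(c \right)} = 2 + \left(c + c\right) = 2 + 2 c$)
$U{\left(P,N \right)} = N P$
$790 U{\left(O{\left(2 \right)},l{\left(1,2 \right)} \right)} = 790 \cdot 1 \cdot 2 \left(2 + 2 \cdot 2\right) = 790 \cdot 2 \left(2 + 4\right) = 790 \cdot 2 \cdot 6 = 790 \cdot 12 = 9480$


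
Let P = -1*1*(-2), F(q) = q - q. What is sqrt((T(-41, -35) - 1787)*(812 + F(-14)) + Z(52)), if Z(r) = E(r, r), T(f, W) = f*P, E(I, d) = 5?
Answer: I*sqrt(1517623) ≈ 1231.9*I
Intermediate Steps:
F(q) = 0
P = 2 (P = -1*(-2) = 2)
T(f, W) = 2*f (T(f, W) = f*2 = 2*f)
Z(r) = 5
sqrt((T(-41, -35) - 1787)*(812 + F(-14)) + Z(52)) = sqrt((2*(-41) - 1787)*(812 + 0) + 5) = sqrt((-82 - 1787)*812 + 5) = sqrt(-1869*812 + 5) = sqrt(-1517628 + 5) = sqrt(-1517623) = I*sqrt(1517623)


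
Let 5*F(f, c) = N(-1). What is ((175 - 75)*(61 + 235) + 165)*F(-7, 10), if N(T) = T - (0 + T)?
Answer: 0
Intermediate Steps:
N(T) = 0 (N(T) = T - T = 0)
F(f, c) = 0 (F(f, c) = (⅕)*0 = 0)
((175 - 75)*(61 + 235) + 165)*F(-7, 10) = ((175 - 75)*(61 + 235) + 165)*0 = (100*296 + 165)*0 = (29600 + 165)*0 = 29765*0 = 0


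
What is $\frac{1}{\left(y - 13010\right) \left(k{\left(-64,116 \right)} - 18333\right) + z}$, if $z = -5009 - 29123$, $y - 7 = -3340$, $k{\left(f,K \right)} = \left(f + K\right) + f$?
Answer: $\frac{1}{299778203} \approx 3.3358 \cdot 10^{-9}$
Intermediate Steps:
$k{\left(f,K \right)} = K + 2 f$ ($k{\left(f,K \right)} = \left(K + f\right) + f = K + 2 f$)
$y = -3333$ ($y = 7 - 3340 = -3333$)
$z = -34132$ ($z = -5009 - 29123 = -34132$)
$\frac{1}{\left(y - 13010\right) \left(k{\left(-64,116 \right)} - 18333\right) + z} = \frac{1}{\left(-3333 - 13010\right) \left(\left(116 + 2 \left(-64\right)\right) - 18333\right) - 34132} = \frac{1}{- 16343 \left(\left(116 - 128\right) - 18333\right) - 34132} = \frac{1}{- 16343 \left(-12 - 18333\right) - 34132} = \frac{1}{\left(-16343\right) \left(-18345\right) - 34132} = \frac{1}{299812335 - 34132} = \frac{1}{299778203}$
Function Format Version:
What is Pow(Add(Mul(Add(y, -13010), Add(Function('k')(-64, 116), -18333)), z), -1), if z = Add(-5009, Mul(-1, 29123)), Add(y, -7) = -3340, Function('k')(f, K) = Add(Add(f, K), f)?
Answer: Rational(1, 299778203) ≈ 3.3358e-9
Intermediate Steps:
Function('k')(f, K) = Add(K, Mul(2, f)) (Function('k')(f, K) = Add(Add(K, f), f) = Add(K, Mul(2, f)))
y = -3333 (y = Add(7, -3340) = -3333)
z = -34132 (z = Add(-5009, -29123) = -34132)
Pow(Add(Mul(Add(y, -13010), Add(Function('k')(-64, 116), -18333)), z), -1) = Pow(Add(Mul(Add(-3333, -13010), Add(Add(116, Mul(2, -64)), -18333)), -34132), -1) = Pow(Add(Mul(-16343, Add(Add(116, -128), -18333)), -34132), -1) = Pow(Add(Mul(-16343, Add(-12, -18333)), -34132), -1) = Pow(Add(Mul(-16343, -18345), -34132), -1) = Pow(Add(299812335, -34132), -1) = Pow(299778203, -1) = Rational(1, 299778203)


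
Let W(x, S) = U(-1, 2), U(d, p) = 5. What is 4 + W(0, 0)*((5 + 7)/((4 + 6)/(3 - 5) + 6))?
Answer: 64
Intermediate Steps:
W(x, S) = 5
4 + W(0, 0)*((5 + 7)/((4 + 6)/(3 - 5) + 6)) = 4 + 5*((5 + 7)/((4 + 6)/(3 - 5) + 6)) = 4 + 5*(12/(10/(-2) + 6)) = 4 + 5*(12/(10*(-½) + 6)) = 4 + 5*(12/(-5 + 6)) = 4 + 5*(12/1) = 4 + 5*(12*1) = 4 + 5*12 = 4 + 60 = 64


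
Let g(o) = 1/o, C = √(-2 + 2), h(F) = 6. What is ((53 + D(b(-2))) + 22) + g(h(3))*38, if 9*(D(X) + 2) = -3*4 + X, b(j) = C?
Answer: 78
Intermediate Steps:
C = 0 (C = √0 = 0)
b(j) = 0
D(X) = -10/3 + X/9 (D(X) = -2 + (-3*4 + X)/9 = -2 + (-12 + X)/9 = -2 + (-4/3 + X/9) = -10/3 + X/9)
((53 + D(b(-2))) + 22) + g(h(3))*38 = ((53 + (-10/3 + (⅑)*0)) + 22) + 38/6 = ((53 + (-10/3 + 0)) + 22) + (⅙)*38 = ((53 - 10/3) + 22) + 19/3 = (149/3 + 22) + 19/3 = 215/3 + 19/3 = 78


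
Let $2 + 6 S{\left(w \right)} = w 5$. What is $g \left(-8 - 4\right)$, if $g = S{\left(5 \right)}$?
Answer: $-46$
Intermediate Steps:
$S{\left(w \right)} = - \frac{1}{3} + \frac{5 w}{6}$ ($S{\left(w \right)} = - \frac{1}{3} + \frac{w 5}{6} = - \frac{1}{3} + \frac{5 w}{6}$)
$g = \frac{23}{6}$ ($g = - \frac{1}{3} + \frac{5}{6} \cdot 5 = - \frac{1}{3} + \frac{25}{6} = \frac{23}{6} \approx 3.8333$)
$g \left(-8 - 4\right) = \frac{23 \left(-8 - 4\right)}{6} = \frac{23}{6} \left(-12\right) = -46$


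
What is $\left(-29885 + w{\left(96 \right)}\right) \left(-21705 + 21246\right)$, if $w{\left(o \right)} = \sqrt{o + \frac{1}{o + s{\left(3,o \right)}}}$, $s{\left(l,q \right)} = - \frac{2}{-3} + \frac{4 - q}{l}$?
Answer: $13717215 - \frac{153 \sqrt{418242}}{22} \approx 1.3713 \cdot 10^{7}$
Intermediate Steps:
$s{\left(l,q \right)} = \frac{2}{3} + \frac{4 - q}{l}$ ($s{\left(l,q \right)} = \left(-2\right) \left(- \frac{1}{3}\right) + \frac{4 - q}{l} = \frac{2}{3} + \frac{4 - q}{l}$)
$w{\left(o \right)} = \sqrt{o + \frac{1}{2 + \frac{2 o}{3}}}$ ($w{\left(o \right)} = \sqrt{o + \frac{1}{o + \frac{4 - o + \frac{2}{3} \cdot 3}{3}}} = \sqrt{o + \frac{1}{o + \frac{4 - o + 2}{3}}} = \sqrt{o + \frac{1}{o + \frac{6 - o}{3}}} = \sqrt{o + \frac{1}{o - \left(-2 + \frac{o}{3}\right)}} = \sqrt{o + \frac{1}{2 + \frac{2 o}{3}}}$)
$\left(-29885 + w{\left(96 \right)}\right) \left(-21705 + 21246\right) = \left(-29885 + \frac{\sqrt{2} \sqrt{2 \cdot 96 + \frac{3}{3 + 96}}}{2}\right) \left(-21705 + 21246\right) = \left(-29885 + \frac{\sqrt{2} \sqrt{192 + \frac{3}{99}}}{2}\right) \left(-459\right) = \left(-29885 + \frac{\sqrt{2} \sqrt{192 + 3 \cdot \frac{1}{99}}}{2}\right) \left(-459\right) = \left(-29885 + \frac{\sqrt{2} \sqrt{192 + \frac{1}{33}}}{2}\right) \left(-459\right) = \left(-29885 + \frac{\sqrt{2} \sqrt{\frac{6337}{33}}}{2}\right) \left(-459\right) = \left(-29885 + \frac{\sqrt{2} \frac{\sqrt{209121}}{33}}{2}\right) \left(-459\right) = \left(-29885 + \frac{\sqrt{418242}}{66}\right) \left(-459\right) = 13717215 - \frac{153 \sqrt{418242}}{22}$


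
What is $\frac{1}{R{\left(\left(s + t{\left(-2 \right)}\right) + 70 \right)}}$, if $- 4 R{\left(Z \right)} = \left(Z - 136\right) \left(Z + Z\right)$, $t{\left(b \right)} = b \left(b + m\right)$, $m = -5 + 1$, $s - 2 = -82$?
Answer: $\frac{1}{134} \approx 0.0074627$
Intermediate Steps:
$s = -80$ ($s = 2 - 82 = -80$)
$m = -4$
$t{\left(b \right)} = b \left(-4 + b\right)$ ($t{\left(b \right)} = b \left(b - 4\right) = b \left(-4 + b\right)$)
$R{\left(Z \right)} = - \frac{Z \left(-136 + Z\right)}{2}$ ($R{\left(Z \right)} = - \frac{\left(Z - 136\right) \left(Z + Z\right)}{4} = - \frac{\left(-136 + Z\right) 2 Z}{4} = - \frac{2 Z \left(-136 + Z\right)}{4} = - \frac{Z \left(-136 + Z\right)}{2}$)
$\frac{1}{R{\left(\left(s + t{\left(-2 \right)}\right) + 70 \right)}} = \frac{1}{\frac{1}{2} \left(\left(-80 - 2 \left(-4 - 2\right)\right) + 70\right) \left(136 - \left(\left(-80 - 2 \left(-4 - 2\right)\right) + 70\right)\right)} = \frac{1}{\frac{1}{2} \left(\left(-80 - -12\right) + 70\right) \left(136 - \left(\left(-80 - -12\right) + 70\right)\right)} = \frac{1}{\frac{1}{2} \left(\left(-80 + 12\right) + 70\right) \left(136 - \left(\left(-80 + 12\right) + 70\right)\right)} = \frac{1}{\frac{1}{2} \left(-68 + 70\right) \left(136 - \left(-68 + 70\right)\right)} = \frac{1}{\frac{1}{2} \cdot 2 \left(136 - 2\right)} = \frac{1}{\frac{1}{2} \cdot 2 \cdot 134} = \frac{1}{134}$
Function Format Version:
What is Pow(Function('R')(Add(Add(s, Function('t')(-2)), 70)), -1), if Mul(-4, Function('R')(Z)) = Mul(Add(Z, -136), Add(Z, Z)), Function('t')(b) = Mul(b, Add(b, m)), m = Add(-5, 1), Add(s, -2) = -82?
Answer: Rational(1, 134) ≈ 0.0074627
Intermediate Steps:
s = -80 (s = Add(2, -82) = -80)
m = -4
Function('t')(b) = Mul(b, Add(-4, b)) (Function('t')(b) = Mul(b, Add(b, -4)) = Mul(b, Add(-4, b)))
Function('R')(Z) = Mul(Rational(-1, 2), Z, Add(-136, Z)) (Function('R')(Z) = Mul(Rational(-1, 4), Mul(Add(Z, -136), Add(Z, Z))) = Mul(Rational(-1, 4), Mul(Add(-136, Z), Mul(2, Z))) = Mul(Rational(-1, 4), Mul(2, Z, Add(-136, Z))) = Mul(Rational(-1, 2), Z, Add(-136, Z)))
Pow(Function('R')(Add(Add(s, Function('t')(-2)), 70)), -1) = Pow(Mul(Rational(1, 2), Add(Add(-80, Mul(-2, Add(-4, -2))), 70), Add(136, Mul(-1, Add(Add(-80, Mul(-2, Add(-4, -2))), 70)))), -1) = Pow(Mul(Rational(1, 2), Add(Add(-80, Mul(-2, -6)), 70), Add(136, Mul(-1, Add(Add(-80, Mul(-2, -6)), 70)))), -1) = Pow(Mul(Rational(1, 2), Add(Add(-80, 12), 70), Add(136, Mul(-1, Add(Add(-80, 12), 70)))), -1) = Pow(Mul(Rational(1, 2), Add(-68, 70), Add(136, Mul(-1, Add(-68, 70)))), -1) = Pow(Mul(Rational(1, 2), 2, Add(136, Mul(-1, 2))), -1) = Pow(Mul(Rational(1, 2), 2, Add(136, -2)), -1) = Pow(Mul(Rational(1, 2), 2, 134), -1) = Pow(134, -1) = Rational(1, 134)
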